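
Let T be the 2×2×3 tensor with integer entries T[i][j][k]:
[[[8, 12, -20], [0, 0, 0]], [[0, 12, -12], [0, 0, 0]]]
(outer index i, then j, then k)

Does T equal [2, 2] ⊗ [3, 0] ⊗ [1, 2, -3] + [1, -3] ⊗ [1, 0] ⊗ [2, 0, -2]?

Yes

Reconstruct entrywise from the claimed factors. For example, T[1,0,2] = -12 and Σₗ aₗ[1]bₗ[0]cₗ[2] = (2)·(3)·(-3) + (-3)·(1)·(-2) = -12; checking all 12 entries, every one matches. The claim holds.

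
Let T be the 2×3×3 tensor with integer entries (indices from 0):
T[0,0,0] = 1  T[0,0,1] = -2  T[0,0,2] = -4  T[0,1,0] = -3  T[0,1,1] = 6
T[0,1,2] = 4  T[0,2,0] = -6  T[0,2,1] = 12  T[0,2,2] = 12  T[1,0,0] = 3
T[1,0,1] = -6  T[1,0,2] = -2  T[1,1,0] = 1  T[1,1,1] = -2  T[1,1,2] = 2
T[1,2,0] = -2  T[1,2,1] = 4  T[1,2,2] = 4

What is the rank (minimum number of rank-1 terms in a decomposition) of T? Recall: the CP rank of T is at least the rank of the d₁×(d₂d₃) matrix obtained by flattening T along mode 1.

3

Lower bound: the mode-2 unfolding of T (rows indexed by j, columns by (i,k) = (0,0), (0,1), (0,2), (1,0), (1,1), (1,2)) is [[1, -2, -4, 3, -6, -2], [-3, 6, 4, 1, -2, 2], [-6, 12, 12, -2, 4, 4]].
There the 3×3 minor on rows j ∈ {0, 1, 2}, columns (i,k) ∈ {(0,0), (0,2), (1,0)} is det [[1, -4, 3], [-3, 4, 1], [-6, 12, -2]] = -8 ≠ 0, so this unfolding has rank ≥ 3; CP rank is at least every unfolding rank, so rank(T) ≥ 3. (This is only a lower bound: in general the CP rank may exceed every unfolding rank, so we still need to exhibit 3 rank-1 terms summing to T.)
Upper bound: T is a sum of 3 rank-1 terms, T = [1, -2] ⊗ [1, 1, 0] ⊗ [-1, 2, 0] + [1, 0] ⊗ [0, 0, 1] ⊗ [-2, 4, 4] + [2, 1] ⊗ [1, -1, -2] ⊗ [1, -2, -2] (written with every a and b primitive with positive leading entry and the scale carried by c; CP decompositions are not unique, and this one is verified by expanding entrywise), so rank(T) ≤ 3.
These bounds meet, so rank(T) = 3.
Check entry T[0,2,1] = 12: (1)·(0)·(2) + (1)·(1)·(4) + (2)·(-2)·(-2) = 12.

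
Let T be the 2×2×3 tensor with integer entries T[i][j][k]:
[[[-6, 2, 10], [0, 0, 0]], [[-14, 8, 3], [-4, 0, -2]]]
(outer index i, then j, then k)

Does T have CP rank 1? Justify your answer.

No

The mode-3 unfolding of T (rows indexed by k, columns by (i,j) = (0,0), (0,1), (1,0), (1,1)) is [[-6, 0, -14, -4], [2, 0, 8, 0], [10, 0, 3, -2]].
There the 3×3 minor on rows k ∈ {0, 1, 2}, columns (i,j) ∈ {(0,0), (1,0), (1,1)} is det [[-6, -14, -4], [2, 8, 0], [10, 3, -2]] = 336 ≠ 0, so this unfolding has rank ≥ 3; CP rank is at least every unfolding rank, so rank(T) ≥ 3.
In particular rank(T) ≥ 3 > 1, so T is not rank-1.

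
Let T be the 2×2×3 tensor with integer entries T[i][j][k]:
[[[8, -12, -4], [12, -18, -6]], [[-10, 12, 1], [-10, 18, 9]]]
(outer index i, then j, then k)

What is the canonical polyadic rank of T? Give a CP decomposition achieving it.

Lower bound: the mode-1 unfolding of T (rows indexed by i, columns by (j,k) = (0,0), (0,1), (0,2), (1,0), (1,1), (1,2)) is [[8, -12, -4, 12, -18, -6], [-10, 12, 1, -10, 18, 9]].
There the 2×2 minor on rows i ∈ {0, 1}, columns (j,k) ∈ {(0,0), (0,1)} is det [[8, -12], [-10, 12]] = -24 ≠ 0, so this unfolding has rank ≥ 2; CP rank is at least every unfolding rank, so rank(T) ≥ 2. (Unfolding ranks only ever bound the CP rank from below — rank(T) can be strictly larger than all of them — so the matching upper bound has to come from an explicit 2-term decomposition.)
Upper bound — finding two terms. Write S_k = T[:,:,k] for the frontal slices: S₀ = [[8, 12], [-10, -10]], S₁ = [[-12, -18], [12, 18]], S₂ = [[-4, -6], [1, 9]].
If T = a₁ ⊗ b₁ ⊗ c₁ + a₂ ⊗ b₂ ⊗ c₂ then each S_k = c₁[k]·a₁b₁ᵀ + c₂[k]·a₂b₂ᵀ. S₀ and S₁ are linearly independent, so a₁b₁ᵀ and a₂b₂ᵀ must span the same plane of matrices: they are the rank-1 matrices of the form x·S₀ + y·S₁.
det(x·S₀ + y·S₁) is 40·x² − 60·xy = 20·(2·x − 3·y)(x), vanishing at (x:y) = (3:2) and (0:1).
M₁ = 3·S₀ + 2·S₁ = [[0, 0], [-6, 6]] = (-6)·(0, 1)(1, -1)ᵀ and M₂ = S₁ = [[-12, -18], [12, 18]] = (-6)·(1, -1)(2, 3)ᵀ, so take a₁ = (0, 1), b₁ = (1, -1), a₂ = (1, -1), b₂ = (2, 3).
Each slice is an integer combination of E₁ = a₁b₁ᵀ and E₂ = a₂b₂ᵀ: S₀ = −2·E₁ + 4·E₂, S₁ = −6·E₂, S₂ = −3·E₁ − 2·E₂; reading off coefficients, c₁ = (-2, 0, -3) and c₂ = (4, -6, -2).
Hence T = (0, 1) ⊗ (1, -1) ⊗ (-2, 0, -3) + (1, -1) ⊗ (2, 3) ⊗ (4, -6, -2), so rank(T) ≤ 2.
These bounds meet, so rank(T) = 2.

rank(T) = 2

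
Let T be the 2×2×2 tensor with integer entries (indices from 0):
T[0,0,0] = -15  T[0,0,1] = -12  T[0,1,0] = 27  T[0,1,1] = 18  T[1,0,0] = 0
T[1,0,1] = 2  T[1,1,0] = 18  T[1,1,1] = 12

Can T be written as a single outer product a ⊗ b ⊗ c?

No

The mode-1 unfolding of T (rows indexed by i, columns by (j,k) = (0,0), (0,1), (1,0), (1,1)) is [[-15, -12, 27, 18], [0, 2, 18, 12]].
There the 2×2 minor on rows i ∈ {0, 1}, columns (j,k) ∈ {(0,0), (0,1)} is det [[-15, -12], [0, 2]] = -30 ≠ 0, so this unfolding has rank ≥ 2; CP rank is at least every unfolding rank, so rank(T) ≥ 2.
In particular rank(T) ≥ 2 > 1, so T is not rank-1.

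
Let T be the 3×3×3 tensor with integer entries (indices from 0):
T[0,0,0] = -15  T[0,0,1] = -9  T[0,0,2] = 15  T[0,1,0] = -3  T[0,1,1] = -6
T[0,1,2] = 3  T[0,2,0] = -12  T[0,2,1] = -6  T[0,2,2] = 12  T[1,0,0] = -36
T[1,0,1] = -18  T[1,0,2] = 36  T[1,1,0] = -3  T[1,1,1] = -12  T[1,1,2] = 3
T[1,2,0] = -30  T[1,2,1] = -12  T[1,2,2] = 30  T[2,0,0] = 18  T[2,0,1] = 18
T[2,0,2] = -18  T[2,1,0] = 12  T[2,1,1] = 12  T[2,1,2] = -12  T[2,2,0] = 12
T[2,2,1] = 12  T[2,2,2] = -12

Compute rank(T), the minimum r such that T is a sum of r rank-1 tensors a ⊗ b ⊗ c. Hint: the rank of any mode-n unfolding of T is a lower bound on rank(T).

2

Lower bound: the mode-3 unfolding of T (rows indexed by k, columns by (i,j) = (0,0), (0,1), (0,2), (1,0), (1,1), (1,2), (2,0), (2,1), (2,2)) is [[-15, -3, -12, -36, -3, -30, 18, 12, 12], [-9, -6, -6, -18, -12, -12, 18, 12, 12], [15, 3, 12, 36, 3, 30, -18, -12, -12]].
There the 2×2 minor on rows k ∈ {0, 1}, columns (i,j) ∈ {(0,0), (0,1)} is det [[-15, -3], [-9, -6]] = 63 ≠ 0, so this unfolding has rank ≥ 2; CP rank is at least every unfolding rank, so rank(T) ≥ 2. (This is only a lower bound: in general the CP rank may exceed every unfolding rank, so we still need to exhibit 2 rank-1 terms summing to T.)
Upper bound — finding two terms. Write S_k = T[:,:,k] for the frontal slices: S₀ = [[-15, -3, -12], [-36, -3, -30], [18, 12, 12]], S₁ = [[-9, -6, -6], [-18, -12, -12], [18, 12, 12]], S₂ = [[15, 3, 12], [36, 3, 30], [-18, -12, -12]].
If T = a₁ ⊗ b₁ ⊗ c₁ + a₂ ⊗ b₂ ⊗ c₂ then each S_k = c₁[k]·a₁b₁ᵀ + c₂[k]·a₂b₂ᵀ. S₀ and S₁ are linearly independent, so a₁b₁ᵀ and a₂b₂ᵀ must span the same plane of matrices: they are the rank-1 matrices of the form x·S₀ + y·S₁.
The 2×2 minor of x·S₀ + y·S₁ on rows {0,1}, columns {0,1} is −63·x² − 63·xy = (-63)·(x + y)(x), vanishing at (x:y) = (1:-1) and (0:1).
M₁ = S₀ − S₁ = [[-6, 3, -6], [-18, 9, -18], [0, 0, 0]] = (-3)·[1, 3, 0][2, -1, 2]ᵀ and M₂ = S₁ = [[-9, -6, -6], [-18, -12, -12], [18, 12, 12]] = (-3)·[1, 2, -2][3, 2, 2]ᵀ, so take a₁ = [1, 3, 0], b₁ = [2, -1, 2], a₂ = [1, 2, -2], b₂ = [3, 2, 2].
Each slice is an integer combination of E₁ = a₁b₁ᵀ and E₂ = a₂b₂ᵀ: S₀ = −3·E₁ − 3·E₂, S₁ = −3·E₂, S₂ = 3·E₁ + 3·E₂; reading off coefficients, c₁ = [-3, 0, 3] and c₂ = [-3, -3, 3].
Hence T = [1, 3, 0] ⊗ [2, -1, 2] ⊗ [-3, 0, 3] + [1, 2, -2] ⊗ [3, 2, 2] ⊗ [-3, -3, 3], so rank(T) ≤ 2.
These bounds meet, so rank(T) = 2.
Check entry T[2,2,0] = 12: (0)·(2)·(-3) + (-2)·(2)·(-3) = 12.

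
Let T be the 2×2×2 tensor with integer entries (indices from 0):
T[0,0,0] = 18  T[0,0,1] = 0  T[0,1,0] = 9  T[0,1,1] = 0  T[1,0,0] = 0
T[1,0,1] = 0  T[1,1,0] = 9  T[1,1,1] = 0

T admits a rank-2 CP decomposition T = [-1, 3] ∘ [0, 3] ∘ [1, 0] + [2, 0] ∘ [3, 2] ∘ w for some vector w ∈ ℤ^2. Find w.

w = [3, 0]

Subtract the known terms from T to get the rank-1 residual R = [2, 0] ∘ [3, 2] ∘ w, so R[i,j,k] = a[i]·b[j]·w[k]. Pick indices with nonzero a[0]·b[0] = (2)·(3) = 6. Only the fibre through (0,0,·) is needed: R[0,0,:] = T[0,0,:] − Σₗ aₗ[0]bₗ[0]cₗ = [18, 0] − (-1)·(0)·[1, 0] = [18, 0]. Then w[k] = R[0,0,k] / 6 for each k, giving w = [18, 0] / 6 = [3, 0].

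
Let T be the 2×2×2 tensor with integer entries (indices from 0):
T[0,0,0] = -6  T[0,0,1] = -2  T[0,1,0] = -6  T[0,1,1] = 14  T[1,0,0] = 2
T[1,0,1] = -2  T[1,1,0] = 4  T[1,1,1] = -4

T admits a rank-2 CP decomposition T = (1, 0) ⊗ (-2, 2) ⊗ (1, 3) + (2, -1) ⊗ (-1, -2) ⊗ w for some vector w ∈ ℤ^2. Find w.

Subtract the known terms from T to get the rank-1 residual R = (2, -1) ⊗ (-1, -2) ⊗ w, so R[i,j,k] = a[i]·b[j]·w[k]. Pick indices with nonzero a[0]·b[0] = (2)·(-1) = -2. Only the fibre through (0,0,·) is needed: R[0,0,:] = T[0,0,:] − Σₗ aₗ[0]bₗ[0]cₗ = [-6, -2] − (1)·(-2)·(1, 3) = [-4, 4]. Then w[k] = R[0,0,k] / -2 for each k, giving w = [-4, 4] / -2 = (2, -2).

w = (2, -2)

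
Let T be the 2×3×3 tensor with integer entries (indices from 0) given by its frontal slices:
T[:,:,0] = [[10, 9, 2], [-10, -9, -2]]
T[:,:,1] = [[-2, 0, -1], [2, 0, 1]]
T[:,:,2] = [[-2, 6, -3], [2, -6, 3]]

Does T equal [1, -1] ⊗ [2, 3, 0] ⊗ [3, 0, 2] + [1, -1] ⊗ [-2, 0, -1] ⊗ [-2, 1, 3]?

Yes

Reconstruct entrywise from the claimed factors. For example, T[1,0,1] = 2 and Σₗ aₗ[1]bₗ[0]cₗ[1] = (-1)·(2)·(0) + (-1)·(-2)·(1) = 2; checking all 18 entries, every one matches. The claim holds.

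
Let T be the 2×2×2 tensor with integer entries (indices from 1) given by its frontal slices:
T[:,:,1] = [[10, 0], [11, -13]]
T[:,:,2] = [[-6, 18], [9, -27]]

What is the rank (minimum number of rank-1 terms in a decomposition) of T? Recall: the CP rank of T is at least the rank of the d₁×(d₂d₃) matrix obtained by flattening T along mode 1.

2

Lower bound: the mode-1 unfolding of T (rows indexed by i, columns by (j,k) = (1,1), (1,2), (2,1), (2,2)) is [[10, -6, 0, 18], [11, 9, -13, -27]].
There the 2×2 minor on rows i ∈ {1, 2}, columns (j,k) ∈ {(1,1), (1,2)} is det [[10, -6], [11, 9]] = 156 ≠ 0, so this unfolding has rank ≥ 2; CP rank is at least every unfolding rank, so rank(T) ≥ 2. (Unfolding ranks only ever bound the CP rank from below — rank(T) can be strictly larger than all of them — so the matching upper bound has to come from an explicit 2-term decomposition.)
Upper bound — finding two terms. Write S_k = T[:,:,k] for the frontal slices: S₁ = [[10, 0], [11, -13]], S₂ = [[-6, 18], [9, -27]].
If T = a₁ (x) b₁ (x) c₁ + a₂ (x) b₂ (x) c₂ then each S_k = c₁[k]·a₁b₁ᵀ + c₂[k]·a₂b₂ᵀ. S₁ and S₂ are linearly independent, so a₁b₁ᵀ and a₂b₂ᵀ must span the same plane of matrices: they are the rank-1 matrices of the form x·S₁ + y·S₂.
det(x·S₁ + y·S₂) is −130·x² − 390·xy = (-130)·(x + 3·y)(x), vanishing at (x:y) = (3:-1) and (0:1).
M₁ = 3·S₁ − S₂ = [[36, -18], [24, -12]] = 6·[3, 2][2, -1]ᵀ and M₂ = S₂ = [[-6, 18], [9, -27]] = (-3)·[2, -3][1, -3]ᵀ, so take a₁ = [3, 2], b₁ = [2, -1], a₂ = [2, -3], b₂ = [1, -3].
Each slice is an integer combination of E₁ = a₁b₁ᵀ and E₂ = a₂b₂ᵀ: S₁ = 2·E₁ − E₂, S₂ = −3·E₂; reading off coefficients, c₁ = [2, 0] and c₂ = [-1, -3].
Hence T = [3, 2] (x) [2, -1] (x) [2, 0] + [2, -3] (x) [1, -3] (x) [-1, -3], so rank(T) ≤ 2.
These bounds meet, so rank(T) = 2.
Check entry T[2,2,1] = -13: (2)·(-1)·(2) + (-3)·(-3)·(-1) = -13.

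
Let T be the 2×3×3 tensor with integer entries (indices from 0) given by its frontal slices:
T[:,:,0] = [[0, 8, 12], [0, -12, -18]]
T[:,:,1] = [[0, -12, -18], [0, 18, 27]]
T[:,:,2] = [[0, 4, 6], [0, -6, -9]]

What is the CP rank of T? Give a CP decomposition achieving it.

Lower bound: T ≠ 0 (e.g. T[0,1,0] = 8), so rank(T) ≥ 1.
Upper bound: if T = a (x) b (x) c then every fibre of T is a multiple of the corresponding factor, so read the factors off the fibres through the nonzero entry T[0,1,0] = 8.
The mode-1 fibre T[:,1,0] = [8, -12] gives a = [2, -3] (primitive direction); the mode-2 fibre T[0,:,0] = [0, 8, 12] gives b = [0, 2, 3]; then c[k] = T[0,1,k] / (a[0]·b[1]) = [8, -12, 4] / 4 = [2, -3, 1].
Expanding [2, -3] (x) [0, 2, 3] (x) [2, -3, 1] reproduces all 18 entries of T, so T = [2, -3] (x) [0, 2, 3] (x) [2, -3, 1] and rank(T) ≤ 1.
These bounds meet, so rank(T) = 1.

rank(T) = 1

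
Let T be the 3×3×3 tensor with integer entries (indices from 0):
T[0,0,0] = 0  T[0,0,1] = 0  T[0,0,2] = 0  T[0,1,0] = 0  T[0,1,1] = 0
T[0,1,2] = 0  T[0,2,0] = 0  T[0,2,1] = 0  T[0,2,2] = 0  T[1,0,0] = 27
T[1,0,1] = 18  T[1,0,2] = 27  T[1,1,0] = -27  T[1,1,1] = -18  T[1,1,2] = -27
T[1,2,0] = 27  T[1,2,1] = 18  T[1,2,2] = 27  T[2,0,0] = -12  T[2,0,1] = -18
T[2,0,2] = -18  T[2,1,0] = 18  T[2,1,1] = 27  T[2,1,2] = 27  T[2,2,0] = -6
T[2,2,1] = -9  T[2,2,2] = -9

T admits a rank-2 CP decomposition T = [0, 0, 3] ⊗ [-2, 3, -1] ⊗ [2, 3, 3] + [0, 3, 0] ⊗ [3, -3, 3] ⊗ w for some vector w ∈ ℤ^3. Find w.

w = [3, 2, 3]

Subtract the known terms from T to get the rank-1 residual R = [0, 3, 0] ⊗ [3, -3, 3] ⊗ w, so R[i,j,k] = a[i]·b[j]·w[k]. Pick indices with nonzero a[1]·b[0] = (3)·(3) = 9. Only the fibre through (1,0,·) is needed: R[1,0,:] = T[1,0,:] − Σₗ aₗ[1]bₗ[0]cₗ = [27, 18, 27] − (0)·(-2)·[2, 3, 3] = [27, 18, 27]. Then w[k] = R[1,0,k] / 9 for each k, giving w = [27, 18, 27] / 9 = [3, 2, 3].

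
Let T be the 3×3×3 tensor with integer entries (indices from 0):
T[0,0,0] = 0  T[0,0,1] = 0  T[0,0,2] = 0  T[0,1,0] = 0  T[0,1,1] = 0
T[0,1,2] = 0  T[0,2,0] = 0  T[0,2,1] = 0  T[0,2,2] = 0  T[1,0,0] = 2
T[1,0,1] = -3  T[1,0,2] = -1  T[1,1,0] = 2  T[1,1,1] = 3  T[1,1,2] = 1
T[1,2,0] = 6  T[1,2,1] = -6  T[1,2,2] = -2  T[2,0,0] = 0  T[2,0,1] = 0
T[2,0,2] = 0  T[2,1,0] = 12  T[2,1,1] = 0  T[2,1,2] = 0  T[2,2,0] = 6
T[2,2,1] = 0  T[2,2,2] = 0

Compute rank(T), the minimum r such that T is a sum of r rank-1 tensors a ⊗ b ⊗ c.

2

Lower bound: in the mode-3 unfolding of T (rows indexed by k, columns by (i,j)) the 2×2 minor on rows k ∈ {0, 1}, columns (i,j) ∈ {(1,0), (1,1)} is det [[2, 2], [-3, 3]] = 12 ≠ 0, so that unfolding has rank ≥ 2 and hence rank(T) ≥ 2 (CP rank is at least every unfolding rank, though it can be larger).
Upper bound: with S_k = T[:,:,k], the two rank-1 terms a₁b₁ᵀ, a₂b₂ᵀ are the rank-1 members of the pencil x·S₀ + y·S₁.
The 2×2 minor of x·S₀ + y·S₁ on rows {1,2}, columns {0,1} is 24·x² − 36·xy = 12·(2·x − 3·y)(x), vanishing at (x:y) = (3:2) and (0:1).
M₁ = 3·S₀ + 2·S₁ = [[0, 0, 0], [0, 12, 6], [0, 36, 18]] = 6·(0, 1, 3)(0, 2, 1)ᵀ and M₂ = S₁ = [[0, 0, 0], [-3, 3, -6], [0, 0, 0]] = (-3)·(0, 1, 0)(1, -1, 2)ᵀ, so take a₁ = (0, 1, 3), b₁ = (0, 2, 1), a₂ = (0, 1, 0), b₂ = (1, -1, 2).
Each slice is an integer combination of E₁ = a₁b₁ᵀ and E₂ = a₂b₂ᵀ: S₀ = 2·E₁ + 2·E₂, S₁ = −3·E₂, S₂ = −E₂; reading off coefficients, c₁ = (2, 0, 0) and c₂ = (2, -3, -1).
Hence T = (0, 1, 3) ⊗ (0, 2, 1) ⊗ (2, 0, 0) + (0, 1, 0) ⊗ (1, -1, 2) ⊗ (2, -3, -1), so rank(T) ≤ 2.
These bounds meet, so rank(T) = 2.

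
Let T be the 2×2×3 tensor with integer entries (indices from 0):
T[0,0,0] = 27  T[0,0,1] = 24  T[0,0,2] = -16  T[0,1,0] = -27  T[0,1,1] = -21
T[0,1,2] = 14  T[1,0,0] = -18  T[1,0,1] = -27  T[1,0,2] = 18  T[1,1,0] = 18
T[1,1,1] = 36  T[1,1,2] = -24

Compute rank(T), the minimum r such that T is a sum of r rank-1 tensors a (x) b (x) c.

Lower bound: in the mode-1 unfolding of T (rows indexed by i, columns by (j,k)) the 2×2 minor on rows i ∈ {0, 1}, columns (j,k) ∈ {(0,0), (0,1)} is det [[27, 24], [-18, -27]] = -297 ≠ 0, so that unfolding has rank ≥ 2 and hence rank(T) ≥ 2 (CP rank is at least every unfolding rank, though it can be larger).
Upper bound: with S_k = T[:,:,k], the two rank-1 terms a₁b₁ᵀ, a₂b₂ᵀ are the rank-1 members of the pencil x·S₀ + y·S₁.
det(x·S₀ + y·S₁) is 297·xy + 297·y² = 297·(y)(x + y), vanishing at (x:y) = (1:0) and (1:-1).
M₁ = S₀ = [[27, -27], [-18, 18]] = 9·[3, -2][1, -1]ᵀ and M₂ = S₀ − S₁ = [[3, -6], [9, -18]] = 3·[1, 3][1, -2]ᵀ, so take a₁ = [3, -2], b₁ = [1, -1], a₂ = [1, 3], b₂ = [1, -2].
Each slice is an integer combination of E₁ = a₁b₁ᵀ and E₂ = a₂b₂ᵀ: S₀ = 9·E₁, S₁ = 9·E₁ − 3·E₂, S₂ = −6·E₁ + 2·E₂; reading off coefficients, c₁ = [9, 9, -6] and c₂ = [0, -3, 2].
Hence T = [3, -2] (x) [1, -1] (x) [9, 9, -6] + [1, 3] (x) [1, -2] (x) [0, -3, 2], so rank(T) ≤ 2.
These bounds meet, so rank(T) = 2.

2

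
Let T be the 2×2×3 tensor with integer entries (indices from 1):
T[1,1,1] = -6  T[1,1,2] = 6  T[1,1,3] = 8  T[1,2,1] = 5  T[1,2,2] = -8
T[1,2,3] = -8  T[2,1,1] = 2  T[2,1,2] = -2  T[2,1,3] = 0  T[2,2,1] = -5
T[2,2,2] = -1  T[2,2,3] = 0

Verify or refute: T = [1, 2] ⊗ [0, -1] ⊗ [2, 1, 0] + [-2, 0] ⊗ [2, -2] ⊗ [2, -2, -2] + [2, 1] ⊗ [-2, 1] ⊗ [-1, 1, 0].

No

Reconstruct entry (1,1,1) from the claimed factors: Σₗ aₗ[1]bₗ[1]cₗ[1] = (1)·(0)·(2) + (-2)·(2)·(2) + (2)·(-2)·(-1) = -4, but T[1,1,1] = -6. The claim is false.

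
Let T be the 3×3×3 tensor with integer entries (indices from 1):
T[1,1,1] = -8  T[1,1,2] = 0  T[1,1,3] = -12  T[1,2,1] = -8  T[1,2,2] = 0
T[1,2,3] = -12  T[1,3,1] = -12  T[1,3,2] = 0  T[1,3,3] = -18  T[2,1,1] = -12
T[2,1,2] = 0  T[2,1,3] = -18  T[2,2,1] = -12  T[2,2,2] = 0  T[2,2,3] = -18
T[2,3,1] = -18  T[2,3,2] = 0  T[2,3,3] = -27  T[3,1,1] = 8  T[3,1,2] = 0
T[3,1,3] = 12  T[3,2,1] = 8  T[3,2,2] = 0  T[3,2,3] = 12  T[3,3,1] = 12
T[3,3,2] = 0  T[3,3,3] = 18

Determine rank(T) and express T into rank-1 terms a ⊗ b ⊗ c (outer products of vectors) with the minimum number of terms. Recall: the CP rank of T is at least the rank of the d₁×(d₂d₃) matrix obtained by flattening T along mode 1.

rank(T) = 1

Lower bound: T ≠ 0 (e.g. T[1,1,1] = -8), so rank(T) ≥ 1.
Upper bound: the mode-1 fibre T[:,1,1] = [-8, -12, 8] gives a = (2, 3, -2) (primitive direction); the mode-2 fibre T[1,:,1] = [-8, -8, -12] gives b = (2, 2, 3); then c[k] = T[1,1,k] / (a[1]·b[1]) = [-8, 0, -12] / 4 = (-2, 0, -3).
Expanding (2, 3, -2) ⊗ (2, 2, 3) ⊗ (-2, 0, -3) reproduces all 27 entries of T, so T = (2, 3, -2) ⊗ (2, 2, 3) ⊗ (-2, 0, -3) and rank(T) ≤ 1.
These bounds meet, so rank(T) = 1.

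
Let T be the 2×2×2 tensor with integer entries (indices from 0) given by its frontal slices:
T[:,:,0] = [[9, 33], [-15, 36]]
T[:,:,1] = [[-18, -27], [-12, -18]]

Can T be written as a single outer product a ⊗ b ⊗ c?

No

The mode-2 unfolding of T (rows indexed by j, columns by (i,k) = (0,0), (0,1), (1,0), (1,1)) is [[9, -18, -15, -12], [33, -27, 36, -18]].
There the 2×2 minor on rows j ∈ {0, 1}, columns (i,k) ∈ {(0,0), (0,1)} is det [[9, -18], [33, -27]] = 351 ≠ 0, so this unfolding has rank ≥ 2; CP rank is at least every unfolding rank, so rank(T) ≥ 2.
In particular rank(T) ≥ 2 > 1, so T is not rank-1.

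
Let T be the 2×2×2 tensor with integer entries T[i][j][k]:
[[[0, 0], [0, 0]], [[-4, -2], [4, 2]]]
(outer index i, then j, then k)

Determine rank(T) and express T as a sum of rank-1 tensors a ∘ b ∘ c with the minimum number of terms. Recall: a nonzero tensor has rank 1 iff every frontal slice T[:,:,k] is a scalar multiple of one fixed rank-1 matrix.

Lower bound: T ≠ 0 (e.g. T[1,0,0] = -4), so rank(T) ≥ 1.
Upper bound: if T = a ∘ b ∘ c then every fibre of T is a multiple of the corresponding factor, so read the factors off the fibres through the nonzero entry T[1,0,0] = -4.
The mode-1 fibre T[:,0,0] = [0, -4] gives a = [0, 1] (primitive direction); the mode-2 fibre T[1,:,0] = [-4, 4] gives b = [1, -1]; then c[k] = T[1,0,k] / (a[1]·b[0]) = [-4, -2] / 1 = [-4, -2].
Expanding [0, 1] ∘ [1, -1] ∘ [-4, -2] reproduces all 8 entries of T, so T = [0, 1] ∘ [1, -1] ∘ [-4, -2] and rank(T) ≤ 1.
These bounds meet, so rank(T) = 1.
Check entry T[0,0,1] = 0: (0)·(1)·(-2) = 0.

rank(T) = 1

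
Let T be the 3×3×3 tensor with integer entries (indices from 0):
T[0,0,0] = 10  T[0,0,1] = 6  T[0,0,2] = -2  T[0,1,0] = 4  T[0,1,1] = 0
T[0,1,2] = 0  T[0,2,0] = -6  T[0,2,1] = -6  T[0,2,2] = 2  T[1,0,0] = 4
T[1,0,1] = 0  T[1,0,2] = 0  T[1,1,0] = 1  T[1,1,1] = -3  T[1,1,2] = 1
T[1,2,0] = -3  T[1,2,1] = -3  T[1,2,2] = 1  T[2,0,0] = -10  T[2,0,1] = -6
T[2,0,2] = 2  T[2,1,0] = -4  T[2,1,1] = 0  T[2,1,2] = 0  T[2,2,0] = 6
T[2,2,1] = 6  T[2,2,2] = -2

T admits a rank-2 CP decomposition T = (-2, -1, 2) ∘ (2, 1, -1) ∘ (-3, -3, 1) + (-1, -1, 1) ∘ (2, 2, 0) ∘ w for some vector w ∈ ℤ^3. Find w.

Subtract the known terms from T to get the rank-1 residual R = (-1, -1, 1) ∘ (2, 2, 0) ∘ w, so R[i,j,k] = a[i]·b[j]·w[k]. Pick indices with nonzero a[0]·b[0] = (-1)·(2) = -2. Only the fibre through (0,0,·) is needed: R[0,0,:] = T[0,0,:] − Σₗ aₗ[0]bₗ[0]cₗ = [10, 6, -2] − (-2)·(2)·(-3, -3, 1) = [-2, -6, 2]. Then w[k] = R[0,0,k] / -2 for each k, giving w = [-2, -6, 2] / -2 = (1, 3, -1).

w = (1, 3, -1)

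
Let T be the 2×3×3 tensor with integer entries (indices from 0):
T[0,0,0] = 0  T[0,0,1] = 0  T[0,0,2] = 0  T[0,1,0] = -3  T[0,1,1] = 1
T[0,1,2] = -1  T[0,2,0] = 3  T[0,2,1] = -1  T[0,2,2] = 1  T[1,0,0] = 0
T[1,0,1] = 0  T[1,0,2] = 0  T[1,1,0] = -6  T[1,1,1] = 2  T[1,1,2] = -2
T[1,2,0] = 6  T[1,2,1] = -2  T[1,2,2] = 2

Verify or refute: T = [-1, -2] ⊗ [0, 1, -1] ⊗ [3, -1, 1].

Reconstruct entrywise from the claimed factors. For example, T[0,1,0] = -3 and Σₗ aₗ[0]bₗ[1]cₗ[0] = (-1)·(1)·(3) = -3; checking all 18 entries, every one matches. The claim holds.

Yes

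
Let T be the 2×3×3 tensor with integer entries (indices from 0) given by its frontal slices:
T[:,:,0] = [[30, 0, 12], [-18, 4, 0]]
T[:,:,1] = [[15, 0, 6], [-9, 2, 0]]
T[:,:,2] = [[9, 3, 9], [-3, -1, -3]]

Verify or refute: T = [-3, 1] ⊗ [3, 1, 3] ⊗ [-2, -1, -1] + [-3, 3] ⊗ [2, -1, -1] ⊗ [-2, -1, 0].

Yes

Reconstruct entrywise from the claimed factors. For example, T[1,0,1] = -9 and Σₗ aₗ[1]bₗ[0]cₗ[1] = (1)·(3)·(-1) + (3)·(2)·(-1) = -9; checking all 18 entries, every one matches. The claim holds.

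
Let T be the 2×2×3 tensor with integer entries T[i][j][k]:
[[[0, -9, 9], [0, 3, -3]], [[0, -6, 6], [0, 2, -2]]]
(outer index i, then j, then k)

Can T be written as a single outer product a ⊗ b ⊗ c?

The mode-1 fibre T[:,0,1] = [-9, -6] gives a = [3, 2] (primitive direction); the mode-2 fibre T[0,:,1] = [-9, 3] gives b = [3, -1]; then c[k] = T[0,0,k] / (a[0]·b[0]) = [0, -9, 9] / 9 = [0, -1, 1].
Expanding [3, 2] ⊗ [3, -1] ⊗ [0, -1, 1] reproduces all 12 entries of T, so T = [3, 2] ⊗ [3, -1] ⊗ [0, -1, 1] and rank(T) ≤ 1.
Equivalently every frontal slice T[:,:,k] is c[k] times the rank-1 matrix [3, 2] ⊗ [3, -1]. So T has rank 1 (it is nonzero).

Yes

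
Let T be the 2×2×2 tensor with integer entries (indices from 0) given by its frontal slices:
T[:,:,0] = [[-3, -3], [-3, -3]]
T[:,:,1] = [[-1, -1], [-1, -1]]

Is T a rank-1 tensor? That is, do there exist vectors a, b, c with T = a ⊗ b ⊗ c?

Yes

If T = a ⊗ b ⊗ c then every fibre of T is a multiple of the corresponding factor, so read the factors off the fibres through the nonzero entry T[0,0,0] = -3.
The mode-1 fibre T[:,0,0] = [-3, -3] gives a = (1, 1) (primitive direction); the mode-2 fibre T[0,:,0] = [-3, -3] gives b = (1, 1); then c[k] = T[0,0,k] / (a[0]·b[0]) = [-3, -1] / 1 = (-3, -1).
Expanding (1, 1) ⊗ (1, 1) ⊗ (-3, -1) reproduces all 8 entries of T, so T = (1, 1) ⊗ (1, 1) ⊗ (-3, -1) and rank(T) ≤ 1.
Equivalently every frontal slice T[:,:,k] is c[k] times the rank-1 matrix (1, 1) ⊗ (1, 1). So T has rank 1 (it is nonzero).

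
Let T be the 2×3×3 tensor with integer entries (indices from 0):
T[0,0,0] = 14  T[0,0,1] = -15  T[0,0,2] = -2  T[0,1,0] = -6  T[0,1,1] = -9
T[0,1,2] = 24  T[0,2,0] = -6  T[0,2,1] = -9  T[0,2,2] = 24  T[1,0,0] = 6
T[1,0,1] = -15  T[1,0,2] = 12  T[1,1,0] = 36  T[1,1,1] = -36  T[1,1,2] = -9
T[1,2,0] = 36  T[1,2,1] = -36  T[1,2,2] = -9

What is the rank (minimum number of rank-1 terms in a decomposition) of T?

Lower bound: the mode-2 unfolding of T (rows indexed by j, columns by (i,k) = (0,0), (0,1), (0,2), (1,0), (1,1), (1,2)) is [[14, -15, -2, 6, -15, 12], [-6, -9, 24, 36, -36, -9], [-6, -9, 24, 36, -36, -9]].
There the 2×2 minor on rows j ∈ {0, 1}, columns (i,k) ∈ {(0,0), (0,1)} is det [[14, -15], [-6, -9]] = -216 ≠ 0, so this unfolding has rank ≥ 2; CP rank is at least every unfolding rank, so rank(T) ≥ 2. (Flattening ranks never certify an upper bound on CP rank; for that we must actually write T with 2 rank-1 terms.)
Upper bound — finding two terms. Write S_k = T[:,:,k] for the frontal slices: S₀ = [[14, -6, -6], [6, 36, 36]], S₁ = [[-15, -9, -9], [-15, -36, -36]], S₂ = [[-2, 24, 24], [12, -9, -9]].
If T = a₁ ⊗ b₁ ⊗ c₁ + a₂ ⊗ b₂ ⊗ c₂ then each S_k = c₁[k]·a₁b₁ᵀ + c₂[k]·a₂b₂ᵀ. S₀ and S₁ are linearly independent, so a₁b₁ᵀ and a₂b₂ᵀ must span the same plane of matrices: they are the rank-1 matrices of the form x·S₀ + y·S₁.
The 2×2 minor of x·S₀ + y·S₁ on rows {0,1}, columns {0,1} is 540·x² − 1080·xy + 405·y² = 135·(2·x − 3·y)(2·x − y), vanishing at (x:y) = (3:2) and (1:2).
M₁ = 3·S₀ + 2·S₁ = [[12, -36, -36], [-12, 36, 36]] = 12·(1, -1)(1, -3, -3)ᵀ and M₂ = S₀ + 2·S₁ = [[-16, -24, -24], [-24, -36, -36]] = (-4)·(2, 3)(2, 3, 3)ᵀ, so take a₁ = (1, -1), b₁ = (1, -3, -3), a₂ = (2, 3), b₂ = (2, 3, 3).
Each slice is an integer combination of E₁ = a₁b₁ᵀ and E₂ = a₂b₂ᵀ: S₀ = 6·E₁ + 2·E₂, S₁ = −3·E₁ − 3·E₂, S₂ = −6·E₁ + E₂; reading off coefficients, c₁ = (6, -3, -6) and c₂ = (2, -3, 1).
Hence T = (1, -1) ⊗ (1, -3, -3) ⊗ (6, -3, -6) + (2, 3) ⊗ (2, 3, 3) ⊗ (2, -3, 1), so rank(T) ≤ 2.
These bounds meet, so rank(T) = 2.

2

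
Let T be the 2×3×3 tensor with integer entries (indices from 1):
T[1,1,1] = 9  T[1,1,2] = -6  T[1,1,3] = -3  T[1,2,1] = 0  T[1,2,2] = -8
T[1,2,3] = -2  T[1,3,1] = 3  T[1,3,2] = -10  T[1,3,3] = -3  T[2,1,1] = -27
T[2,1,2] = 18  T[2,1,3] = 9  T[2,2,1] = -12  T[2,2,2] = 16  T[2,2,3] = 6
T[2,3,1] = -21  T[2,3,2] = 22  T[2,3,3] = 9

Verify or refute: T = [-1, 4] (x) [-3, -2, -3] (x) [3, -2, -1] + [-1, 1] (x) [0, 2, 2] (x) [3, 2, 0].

No

Reconstruct entry (2,1,1) from the claimed factors: Σₗ aₗ[2]bₗ[1]cₗ[1] = (4)·(-3)·(3) + (1)·(0)·(3) = -36, but T[2,1,1] = -27. The claim is false.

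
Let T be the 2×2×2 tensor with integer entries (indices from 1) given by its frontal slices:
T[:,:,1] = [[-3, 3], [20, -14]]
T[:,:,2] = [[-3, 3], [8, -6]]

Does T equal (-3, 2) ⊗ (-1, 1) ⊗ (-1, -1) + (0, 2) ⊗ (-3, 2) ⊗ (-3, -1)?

Reconstruct entrywise from the claimed factors. For example, T[2,2,1] = -14 and Σₗ aₗ[2]bₗ[2]cₗ[1] = (2)·(1)·(-1) + (2)·(2)·(-3) = -14; checking all 8 entries, every one matches. The claim holds.

Yes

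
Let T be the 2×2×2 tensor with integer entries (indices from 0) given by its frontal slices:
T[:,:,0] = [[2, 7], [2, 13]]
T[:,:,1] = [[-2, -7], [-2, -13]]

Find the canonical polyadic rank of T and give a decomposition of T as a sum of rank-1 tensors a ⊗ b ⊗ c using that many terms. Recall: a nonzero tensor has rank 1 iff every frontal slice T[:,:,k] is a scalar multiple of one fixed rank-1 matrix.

Lower bound: in the mode-1 unfolding of T (rows indexed by i, columns by (j,k)) the 2×2 minor on rows i ∈ {0, 1}, columns (j,k) ∈ {(0,0), (1,0)} is det [[2, 7], [2, 13]] = 12 ≠ 0, so that unfolding has rank ≥ 2 and hence rank(T) ≥ 2 (CP rank is at least every unfolding rank, though it can be larger).
Upper bound: T[:,:,k] = c[k]·M for every slice, with c = [1, -1] and M = [[2, 7], [2, 13]] (rows i, columns j).
Splitting M by its rows (i = 0, 1), M = [1, 0][2, 7]ᵀ + [0, 1][2, 13]ᵀ.
Hence T = [1, 0] ⊗ [2, 7] ⊗ [1, -1] + [0, 1] ⊗ [2, 13] ⊗ [1, -1], so rank(T) ≤ 2.
These bounds meet, so rank(T) = 2.

rank(T) = 2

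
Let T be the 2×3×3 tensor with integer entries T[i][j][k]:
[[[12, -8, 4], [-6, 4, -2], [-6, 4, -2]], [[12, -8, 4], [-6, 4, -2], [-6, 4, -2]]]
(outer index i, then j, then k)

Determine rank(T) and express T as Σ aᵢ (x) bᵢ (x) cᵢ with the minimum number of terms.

Lower bound: T ≠ 0 (e.g. T[0,0,0] = 12), so rank(T) ≥ 1.
Upper bound: if T = a (x) b (x) c then every fibre of T is a multiple of the corresponding factor, so read the factors off the fibres through the nonzero entry T[0,0,0] = 12.
The mode-1 fibre T[:,0,0] = [12, 12] gives a = (1, 1) (primitive direction); the mode-2 fibre T[0,:,0] = [12, -6, -6] gives b = (2, -1, -1); then c[k] = T[0,0,k] / (a[0]·b[0]) = [12, -8, 4] / 2 = (6, -4, 2).
Expanding (1, 1) (x) (2, -1, -1) (x) (6, -4, 2) reproduces all 18 entries of T, so T = (1, 1) (x) (2, -1, -1) (x) (6, -4, 2) and rank(T) ≤ 1.
These bounds meet, so rank(T) = 1.
Check entry T[1,2,1] = 4: (1)·(-1)·(-4) = 4.

rank(T) = 1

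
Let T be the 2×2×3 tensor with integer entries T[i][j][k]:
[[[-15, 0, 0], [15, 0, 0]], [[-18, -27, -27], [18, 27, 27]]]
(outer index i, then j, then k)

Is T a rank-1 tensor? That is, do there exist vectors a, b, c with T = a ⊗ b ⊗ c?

No

The mode-3 unfolding of T (rows indexed by k, columns by (i,j) = (0,0), (0,1), (1,0), (1,1)) is [[-15, 15, -18, 18], [0, 0, -27, 27], [0, 0, -27, 27]].
There the 2×2 minor on rows k ∈ {0, 1}, columns (i,j) ∈ {(0,0), (1,0)} is det [[-15, -18], [0, -27]] = 405 ≠ 0, so this unfolding has rank ≥ 2; CP rank is at least every unfolding rank, so rank(T) ≥ 2.
In particular rank(T) ≥ 2 > 1, so T is not rank-1.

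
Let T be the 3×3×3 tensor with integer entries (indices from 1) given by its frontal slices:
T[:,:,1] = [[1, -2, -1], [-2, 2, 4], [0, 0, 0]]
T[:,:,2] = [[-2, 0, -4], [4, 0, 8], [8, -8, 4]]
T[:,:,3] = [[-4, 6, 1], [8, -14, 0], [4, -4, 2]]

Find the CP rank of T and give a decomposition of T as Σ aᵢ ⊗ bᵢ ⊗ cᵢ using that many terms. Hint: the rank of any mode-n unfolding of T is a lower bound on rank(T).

rank(T) = 3

Lower bound: the mode-1 unfolding of T (rows indexed by i, columns by (j,k) = (1,1), (1,2), (1,3), (2,1), (2,2), (2,3), (3,1), (3,2), (3,3)) is [[1, -2, -4, -2, 0, 6, -1, -4, 1], [-2, 4, 8, 2, 0, -14, 4, 8, 0], [0, 8, 4, 0, -8, -4, 0, 4, 2]].
There the 3×3 minor on rows i ∈ {1, 2, 3}, columns (j,k) ∈ {(1,1), (1,2), (2,1)} is det [[1, -2, -2], [-2, 4, 2], [0, 8, 0]] = 16 ≠ 0, so this unfolding has rank ≥ 3; CP rank is at least every unfolding rank, so rank(T) ≥ 3. (Unfolding ranks only ever bound the CP rank from below — rank(T) can be strictly larger than all of them — so the matching upper bound has to come from an explicit 3-term decomposition.)
Upper bound: T is a sum of 3 rank-1 terms, T = (0, 1, 0) ⊗ (0, 1, -1) ⊗ (-2, 0, -2) + (1, -2, -2) ⊗ (2, -2, 1) ⊗ (0, -2, -1) + (1, -2, 0) ⊗ (1, -2, -1) ⊗ (1, 2, -2) (one valid choice — decompositions are not unique — normalised so each a, b is primitive with positive first nonzero entry; check it by expanding all entries), so rank(T) ≤ 3.
These bounds meet, so rank(T) = 3.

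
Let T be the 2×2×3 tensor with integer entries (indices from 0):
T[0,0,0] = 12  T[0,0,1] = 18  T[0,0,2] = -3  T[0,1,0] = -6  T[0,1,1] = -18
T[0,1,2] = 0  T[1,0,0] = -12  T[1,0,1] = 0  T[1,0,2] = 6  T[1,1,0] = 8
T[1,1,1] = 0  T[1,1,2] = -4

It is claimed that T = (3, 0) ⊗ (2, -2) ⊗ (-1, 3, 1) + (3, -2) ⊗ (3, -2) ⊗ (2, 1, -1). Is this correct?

No

Reconstruct entry (0,0,1) from the claimed factors: Σₗ aₗ[0]bₗ[0]cₗ[1] = (3)·(2)·(3) + (3)·(3)·(1) = 27, but T[0,0,1] = 18. The claim is false.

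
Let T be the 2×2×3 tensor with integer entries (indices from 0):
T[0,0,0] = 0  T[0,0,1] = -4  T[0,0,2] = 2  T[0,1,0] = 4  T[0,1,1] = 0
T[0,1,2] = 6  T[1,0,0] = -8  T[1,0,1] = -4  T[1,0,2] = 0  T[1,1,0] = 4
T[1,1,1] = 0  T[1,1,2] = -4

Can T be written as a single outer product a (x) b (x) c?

The mode-3 unfolding of T (rows indexed by k, columns by (i,j) = (0,0), (0,1), (1,0), (1,1)) is [[0, 4, -8, 4], [-4, 0, -4, 0], [2, 6, 0, -4]].
There the 3×3 minor on rows k ∈ {0, 1, 2}, columns (i,j) ∈ {(0,0), (0,1), (1,0)} is det [[0, 4, -8], [-4, 0, -4], [2, 6, 0]] = 160 ≠ 0, so this unfolding has rank ≥ 3; CP rank is at least every unfolding rank, so rank(T) ≥ 3.
In particular rank(T) ≥ 3 > 1, so T is not rank-1.

No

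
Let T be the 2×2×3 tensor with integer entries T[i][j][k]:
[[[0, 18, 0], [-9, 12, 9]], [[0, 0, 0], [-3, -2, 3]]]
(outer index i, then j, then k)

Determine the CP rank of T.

Lower bound: the mode-2 unfolding of T (rows indexed by j, columns by (i,k) = (0,0), (0,1), (0,2), (1,0), (1,1), (1,2)) is [[0, 18, 0, 0, 0, 0], [-9, 12, 9, -3, -2, 3]].
There the 2×2 minor on rows j ∈ {0, 1}, columns (i,k) ∈ {(0,0), (0,1)} is det [[0, 18], [-9, 12]] = 162 ≠ 0, so this unfolding has rank ≥ 2; CP rank is at least every unfolding rank, so rank(T) ≥ 2. (This is only a lower bound: in general the CP rank may exceed every unfolding rank, so we still need to exhibit 2 rank-1 terms summing to T.)
Upper bound — finding two terms. Write S_k = T[:,:,k] for the frontal slices: S₀ = [[0, -9], [0, -3]], S₁ = [[18, 12], [0, -2]], S₂ = [[0, 9], [0, 3]].
If T = a₁ (x) b₁ (x) c₁ + a₂ (x) b₂ (x) c₂ then each S_k = c₁[k]·a₁b₁ᵀ + c₂[k]·a₂b₂ᵀ. S₀ and S₁ are linearly independent, so a₁b₁ᵀ and a₂b₂ᵀ must span the same plane of matrices: they are the rank-1 matrices of the form x·S₀ + y·S₁.
det(x·S₀ + y·S₁) is −54·xy − 36·y² = (-18)·(3·x + 2·y)(y), vanishing at (x:y) = (2:-3) and (1:0).
M₁ = 2·S₀ − 3·S₁ = [[-54, -54], [0, 0]] = (-54)·(1, 0)(1, 1)ᵀ and M₂ = S₀ = [[0, -9], [0, -3]] = (-3)·(3, 1)(0, 1)ᵀ, so take a₁ = (1, 0), b₁ = (1, 1), a₂ = (3, 1), b₂ = (0, 1).
Each slice is an integer combination of E₁ = a₁b₁ᵀ and E₂ = a₂b₂ᵀ: S₀ = −3·E₂, S₁ = 18·E₁ − 2·E₂, S₂ = 3·E₂; reading off coefficients, c₁ = (0, 18, 0) and c₂ = (-3, -2, 3).
Hence T = (1, 0) (x) (1, 1) (x) (0, 18, 0) + (3, 1) (x) (0, 1) (x) (-3, -2, 3), so rank(T) ≤ 2.
These bounds meet, so rank(T) = 2.

2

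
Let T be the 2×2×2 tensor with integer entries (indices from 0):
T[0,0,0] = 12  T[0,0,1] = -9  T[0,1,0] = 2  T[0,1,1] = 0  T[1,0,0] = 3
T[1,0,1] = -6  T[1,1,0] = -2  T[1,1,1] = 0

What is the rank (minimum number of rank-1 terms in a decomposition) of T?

2

Lower bound: the mode-1 unfolding of T (rows indexed by i, columns by (j,k) = (0,0), (0,1), (1,0), (1,1)) is [[12, -9, 2, 0], [3, -6, -2, 0]].
There the 2×2 minor on rows i ∈ {0, 1}, columns (j,k) ∈ {(0,0), (0,1)} is det [[12, -9], [3, -6]] = -45 ≠ 0, so this unfolding has rank ≥ 2; CP rank is at least every unfolding rank, so rank(T) ≥ 2. (This is only a lower bound: in general the CP rank may exceed every unfolding rank, so we still need to exhibit 2 rank-1 terms summing to T.)
Upper bound — finding two terms. Write S_k = T[:,:,k] for the frontal slices: S₀ = [[12, 2], [3, -2]], S₁ = [[-9, 0], [-6, 0]].
If T = a₁ ⊗ b₁ ⊗ c₁ + a₂ ⊗ b₂ ⊗ c₂ then each S_k = c₁[k]·a₁b₁ᵀ + c₂[k]·a₂b₂ᵀ. S₀ and S₁ are linearly independent, so a₁b₁ᵀ and a₂b₂ᵀ must span the same plane of matrices: they are the rank-1 matrices of the form x·S₀ + y·S₁.
det(x·S₀ + y·S₁) is −30·x² + 30·xy = (-30)·(x − y)(x), vanishing at (x:y) = (1:1) and (0:1).
M₁ = S₀ + S₁ = [[3, 2], [-3, -2]] = [1, -1][3, 2]ᵀ and M₂ = S₁ = [[-9, 0], [-6, 0]] = (-3)·[3, 2][1, 0]ᵀ, so take a₁ = [1, -1], b₁ = [3, 2], a₂ = [3, 2], b₂ = [1, 0].
Each slice is an integer combination of E₁ = a₁b₁ᵀ and E₂ = a₂b₂ᵀ: S₀ = E₁ + 3·E₂, S₁ = −3·E₂; reading off coefficients, c₁ = [1, 0] and c₂ = [3, -3].
Hence T = [1, -1] ⊗ [3, 2] ⊗ [1, 0] + [3, 2] ⊗ [1, 0] ⊗ [3, -3], so rank(T) ≤ 2.
These bounds meet, so rank(T) = 2.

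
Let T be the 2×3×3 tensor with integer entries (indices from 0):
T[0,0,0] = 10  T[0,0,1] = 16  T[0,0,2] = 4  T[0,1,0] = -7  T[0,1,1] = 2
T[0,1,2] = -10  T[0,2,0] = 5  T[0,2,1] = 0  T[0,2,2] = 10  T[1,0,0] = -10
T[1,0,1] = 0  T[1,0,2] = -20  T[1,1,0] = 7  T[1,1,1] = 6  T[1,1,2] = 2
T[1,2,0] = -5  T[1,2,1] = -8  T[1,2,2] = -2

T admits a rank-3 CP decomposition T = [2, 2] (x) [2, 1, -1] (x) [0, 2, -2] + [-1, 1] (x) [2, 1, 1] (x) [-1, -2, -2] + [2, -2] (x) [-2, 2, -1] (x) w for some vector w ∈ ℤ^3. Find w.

Subtract the known terms from T to get the rank-1 residual R = [2, -2] (x) [-2, 2, -1] (x) w, so R[i,j,k] = a[i]·b[j]·w[k]. Pick indices with nonzero a[0]·b[0] = (2)·(-2) = -4. Only the fibre through (0,0,·) is needed: R[0,0,:] = T[0,0,:] − Σₗ aₗ[0]bₗ[0]cₗ = [10, 16, 4] − (2)·(2)·[0, 2, -2] − (-1)·(2)·[-1, -2, -2] = [8, 4, 8]. Then w[k] = R[0,0,k] / -4 for each k, giving w = [8, 4, 8] / -4 = [-2, -1, -2].

w = [-2, -1, -2]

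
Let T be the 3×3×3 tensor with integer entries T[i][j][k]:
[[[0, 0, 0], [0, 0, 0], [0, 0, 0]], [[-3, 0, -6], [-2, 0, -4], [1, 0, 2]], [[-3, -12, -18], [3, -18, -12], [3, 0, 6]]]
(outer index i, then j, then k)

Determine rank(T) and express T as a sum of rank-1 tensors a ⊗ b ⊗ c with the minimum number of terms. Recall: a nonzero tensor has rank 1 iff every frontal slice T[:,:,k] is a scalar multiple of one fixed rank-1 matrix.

rank(T) = 2

Lower bound: the mode-1 unfolding of T (rows indexed by i, columns by (j,k) = (0,0), (0,1), (0,2), (1,0), (1,1), (1,2), (2,0), (2,1), (2,2)) is [[0, 0, 0, 0, 0, 0, 0, 0, 0], [-3, 0, -6, -2, 0, -4, 1, 0, 2], [-3, -12, -18, 3, -18, -12, 3, 0, 6]].
There the 2×2 minor on rows i ∈ {1, 2}, columns (j,k) ∈ {(0,0), (0,1)} is det [[-3, 0], [-3, -12]] = 36 ≠ 0, so this unfolding has rank ≥ 2; CP rank is at least every unfolding rank, so rank(T) ≥ 2. (Unfolding ranks only ever bound the CP rank from below — rank(T) can be strictly larger than all of them — so the matching upper bound has to come from an explicit 2-term decomposition.)
Upper bound — finding two terms. Write S_k = T[:,:,k] for the frontal slices: S₀ = [[0, 0, 0], [-3, -2, 1], [-3, 3, 3]], S₁ = [[0, 0, 0], [0, 0, 0], [-12, -18, 0]], S₂ = [[0, 0, 0], [-6, -4, 2], [-18, -12, 6]].
If T = a₁ ⊗ b₁ ⊗ c₁ + a₂ ⊗ b₂ ⊗ c₂ then each S_k = c₁[k]·a₁b₁ᵀ + c₂[k]·a₂b₂ᵀ. S₀ and S₁ are linearly independent, so a₁b₁ᵀ and a₂b₂ᵀ must span the same plane of matrices: they are the rank-1 matrices of the form x·S₀ + y·S₁.
The 2×2 minor of x·S₀ + y·S₁ on rows {1,2}, columns {0,1} is −15·x² + 30·xy = (-15)·(x − 2·y)(x), vanishing at (x:y) = (2:1) and (0:1).
M₁ = 2·S₀ + S₁ = [[0, 0, 0], [-6, -4, 2], [-18, -12, 6]] = (-2)·[0, 1, 3][3, 2, -1]ᵀ and M₂ = S₁ = [[0, 0, 0], [0, 0, 0], [-12, -18, 0]] = (-6)·[0, 0, 1][2, 3, 0]ᵀ, so take a₁ = [0, 1, 3], b₁ = [3, 2, -1], a₂ = [0, 0, 1], b₂ = [2, 3, 0].
Each slice is an integer combination of E₁ = a₁b₁ᵀ and E₂ = a₂b₂ᵀ: S₀ = −E₁ + 3·E₂, S₁ = −6·E₂, S₂ = −2·E₁; reading off coefficients, c₁ = [-1, 0, -2] and c₂ = [3, -6, 0].
Hence T = [0, 1, 3] ⊗ [3, 2, -1] ⊗ [-1, 0, -2] + [0, 0, 1] ⊗ [2, 3, 0] ⊗ [3, -6, 0], so rank(T) ≤ 2.
These bounds meet, so rank(T) = 2.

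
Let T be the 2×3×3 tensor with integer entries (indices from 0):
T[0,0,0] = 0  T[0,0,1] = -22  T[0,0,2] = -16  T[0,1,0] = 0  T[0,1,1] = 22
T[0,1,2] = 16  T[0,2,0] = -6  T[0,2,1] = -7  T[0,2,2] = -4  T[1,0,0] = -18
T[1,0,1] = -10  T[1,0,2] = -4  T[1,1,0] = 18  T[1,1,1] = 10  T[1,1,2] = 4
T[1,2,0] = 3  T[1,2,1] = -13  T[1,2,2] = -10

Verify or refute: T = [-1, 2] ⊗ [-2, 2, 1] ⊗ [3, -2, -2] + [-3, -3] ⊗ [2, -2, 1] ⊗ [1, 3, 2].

Yes

Reconstruct entrywise from the claimed factors. For example, T[0,1,2] = 16 and Σₗ aₗ[0]bₗ[1]cₗ[2] = (-1)·(2)·(-2) + (-3)·(-2)·(2) = 16; checking all 18 entries, every one matches. The claim holds.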